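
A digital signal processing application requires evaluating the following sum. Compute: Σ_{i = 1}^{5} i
Using formula: Σ i^1 = n(n+1)/2 = 5·6/2 = 15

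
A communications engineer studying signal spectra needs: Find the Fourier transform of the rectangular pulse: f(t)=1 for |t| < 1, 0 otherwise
F(omega)=integral from -1 to 1 of e^(-j * omega * t) dt
=2 * sin(1 * omega)/omega=2 * sinc(1 * omega/pi)

Answer: 2 * sin(1 * omega)/omega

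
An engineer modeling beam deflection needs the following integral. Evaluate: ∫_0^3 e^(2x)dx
Antiderivative: (1/2)e^(2x)
Evaluate: (1/2)(e^6-1)

Answer: (e^6-1)/2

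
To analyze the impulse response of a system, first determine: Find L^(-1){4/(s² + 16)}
L^(-1){w/(s²+w²)} = sin(wt)
Here w = 4

Answer: sin(4t)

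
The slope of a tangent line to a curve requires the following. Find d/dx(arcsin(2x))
d/dx[arcsin(u)]=u'/√(1-u²), u=2x, u'=2

Answer: 2/√(1-4x²)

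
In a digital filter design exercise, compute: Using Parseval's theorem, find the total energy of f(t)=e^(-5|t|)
Parseval's theorem: E = integral |f(t)|^2 dt = (1/2pi) integral |F(omega)|^2 domega
E = integral_{-inf}^{inf} e^(-10|t|) dt = 2*integral_0^inf e^(-10t) dt = 2/(2*5) = 1/5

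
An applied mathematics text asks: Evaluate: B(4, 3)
B(x,y)=Γ(x)Γ(y)/Γ(x + y)=(x-1)!(y-1)!/(x + y-1)!
B(4,3)=3!·2!/6!=1/60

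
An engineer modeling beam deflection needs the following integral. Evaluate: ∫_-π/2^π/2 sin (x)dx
Antiderivative: -cos(x)
Evaluate at bounds: [-cos(1·π/2)/1] - [-cos(1·-π/2)/1]
=(-(0) + (0))/1=0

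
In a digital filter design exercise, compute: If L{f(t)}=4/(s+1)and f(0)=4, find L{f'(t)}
L{f'(t)}=s·F(s) - f(0)=4s/(s + 1) - 4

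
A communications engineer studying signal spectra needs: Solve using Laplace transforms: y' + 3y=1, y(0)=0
Take L of both sides: sY(s)-0+3Y(s) = 1/s
Y(s)(s+3) = 1/s+0
Y(s) = 1/(s(s+3))+0/(s+3)
Partial fractions: 1/(s(s+3)) = (1/3)/s - (1/3)/(s+3)
So Y(s) = (1/3)/s - (1/3)/(s+3)
Inverse transform (L^(-1){1/s} = 1, L^(-1){1/(s+3)} = e^(-3t)):

Answer: y(t) = 1/3 - (1/3)·e^(-3t)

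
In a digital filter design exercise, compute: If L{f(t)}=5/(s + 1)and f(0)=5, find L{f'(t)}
L{f'(t)}=s·F(s) - f(0)=5s/(s + 1) - 5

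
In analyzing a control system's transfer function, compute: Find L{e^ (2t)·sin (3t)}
First shifting: L{e^(at)f(t)}=F(s-a)
L{sin(3t)}=3/(s² + 9)
Shift: 3/((s-2)² + 9)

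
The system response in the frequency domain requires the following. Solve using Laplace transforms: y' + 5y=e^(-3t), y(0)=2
Take L: sY - 2 + 5Y = 1/(s + 3)
Y(s + 5) = 1/(s + 3) + 2
Y = 1/((s + 3)(s + 5)) + 2/(s + 5)
Partial fractions: 1/((s + 3)(s + 5)) = (1/2)/(s + 3) - (1/2)/(s + 5)
So Y = (1/2)/(s + 3) + (3/2)/(s + 5)
Inverse Laplace transform (L^(-1){1/(s + 3)} = e^(-3t), L^(-1){1/(s + 5)} = e^(-5t)):

Answer: y(t) = (1/2)·e^(-3t) + (3/2)·e^(-5t)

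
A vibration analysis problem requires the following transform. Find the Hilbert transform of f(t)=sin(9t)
The Hilbert transform shifts each frequency component by -pi/2.
H{sin(wt)}=-cos(wt)
With w=9: H{sin(9t)}=-cos(9t)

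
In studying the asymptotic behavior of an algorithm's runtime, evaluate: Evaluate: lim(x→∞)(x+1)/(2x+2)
Divide numerator and denominator by x:
lim (1 + 1/x)/(2 + 2/x) = 1/2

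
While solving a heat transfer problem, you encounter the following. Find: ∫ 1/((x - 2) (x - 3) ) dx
Partial fractions: 1/((x-2)(x-3))=A/(x-2)+B/(x-3)
A=-1, B=1
∫ [-1· 1/(x-2)+1· 1/(x-3)] dx
=(1)[ln|x-3| - ln|x-2|]+C

Answer: ln|(x-3)/(x-2)|+C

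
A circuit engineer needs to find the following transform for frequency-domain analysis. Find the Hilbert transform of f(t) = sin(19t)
The Hilbert transform shifts each frequency component by -pi/2.
H{sin(wt)}=-cos(wt)
With w=19: H{sin(19t)}=-cos(19t)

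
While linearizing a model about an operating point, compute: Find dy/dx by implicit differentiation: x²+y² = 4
Differentiate both sides: 2x+2y·(dy/dx)=0
Solve: dy/dx=-2x/(2y)=-x/y

Answer: dy/dx=-x/y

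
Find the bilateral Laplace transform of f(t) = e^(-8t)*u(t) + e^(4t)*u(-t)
For e^(-8t)*u(t): L=1/(s+8), Re(s) > -8
For e^(4t)*u(-t): L=-1/(s-4), Re(s) < 4
Combined: F(s)=1/(s+8)-1/(s-4), -8 < Re(s) < 4

Answer: 1/(s+8)-1/(s-4), ROC: -8 < Re(s) < 4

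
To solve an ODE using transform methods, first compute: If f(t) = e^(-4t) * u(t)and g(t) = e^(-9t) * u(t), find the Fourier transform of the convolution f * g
By the convolution theorem: F{f * g} = F(omega) * G(omega)
F(omega) = 1/(4 + j * omega), G(omega) = 1/(9 + j * omega)
F{f * g} = 1/((4 + j * omega)(9 + j * omega))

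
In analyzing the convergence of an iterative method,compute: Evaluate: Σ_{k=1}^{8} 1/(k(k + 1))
Partial fractions: 1/(k(k + 1)) = 1/k - 1/(k + 1)
Telescoping sum: 1(1 - 1/9) = 1·8/9

Answer: 8/9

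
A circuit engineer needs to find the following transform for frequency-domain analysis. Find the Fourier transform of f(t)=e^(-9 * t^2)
The Fourier transform of a Gaussian e^(-a * t^2) is sqrt(pi/a) * e^(-omega^2/(4a)).
With a=9: F(omega)=sqrt(pi)/3 * e^(-omega^2/36)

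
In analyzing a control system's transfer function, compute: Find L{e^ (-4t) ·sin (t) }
First shifting: L{e^(at)f(t)} = F(s-a)
L{sin(t)} = 1/(s²+1)
Shift: 1/((s+4)²+1)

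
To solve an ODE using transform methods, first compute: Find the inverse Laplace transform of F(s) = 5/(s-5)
L^(-1){5/(s-a)} = c·e^(at)
Here a = 5, c = 5

Answer: 5e^(5t)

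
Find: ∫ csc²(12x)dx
Since d/dx[-cot(12x)]=12csc²(12x), integral=-cot(12x)/12 + C

Answer: (-1/12)cot(12x) + C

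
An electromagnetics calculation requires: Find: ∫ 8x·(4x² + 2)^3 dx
Let u=4x²+2, du=8x dx
∫ u^3 du=u^4/4+C

Answer: (4x²+2)^4/4+C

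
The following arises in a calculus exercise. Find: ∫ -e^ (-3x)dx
Since d/dx[e^(-3x)] = -3e^(-3x), we get 1/3 e^(-3x)+C

Answer: (1/3)e^(-3x)+C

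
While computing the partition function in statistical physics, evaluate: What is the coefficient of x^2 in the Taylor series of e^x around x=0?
Taylor series of e^x=Σ x^n/n!
Coefficient of x^2=1/2!=1/2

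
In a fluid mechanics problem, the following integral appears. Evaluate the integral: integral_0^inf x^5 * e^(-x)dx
This is a Gamma integral. Substitute u = 1x:
integral_0^inf x^5 * e^(-x) dx = (1/1^6) integral_0^inf u^5 * e^(-u) du
= Gamma(6)/1^6 = 5!/1^6 = 120/1

Answer: 120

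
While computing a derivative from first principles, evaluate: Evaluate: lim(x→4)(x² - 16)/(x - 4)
Factor: (x² - 16) = (x-4)(x+4)
Cancel (x-4): lim(x→4) (x+4) = 8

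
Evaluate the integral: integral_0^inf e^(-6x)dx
integral_0^inf e^(-6x) dx=[-1/6*e^(-6x)]_0^inf
=0 - (-1/6)=1/6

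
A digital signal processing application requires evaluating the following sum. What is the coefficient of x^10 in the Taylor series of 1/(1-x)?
1/(1-x) = Σ x^n for |x|<1
All coefficients are 1

Answer: 1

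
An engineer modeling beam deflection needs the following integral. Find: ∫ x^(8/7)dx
Power rule: ∫ x^(8/7) dx = x^(15/7)/(15/7)+C

Answer: (7/15)·x^(15/7)+C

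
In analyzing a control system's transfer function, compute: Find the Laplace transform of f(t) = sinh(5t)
L{sinh(at)} = a/(s²-a²)
L{sinh(5t)} = 5/(s²-25)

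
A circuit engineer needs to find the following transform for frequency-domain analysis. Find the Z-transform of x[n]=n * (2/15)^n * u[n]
Using the property Z{n*a^n*u[n]}=az/(z-a)^2
With a=2/15: X(z)=(2/15)z/(z - 2/15)^2, |z| > 2/15

Answer: (2/15)z/(z - 2/15)^2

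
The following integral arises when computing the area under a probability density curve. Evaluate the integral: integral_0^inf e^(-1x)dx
integral_0^inf e^(-1x) dx=[-1/1 * e^(-1x)]_0^inf
=0 - (-1/1)=1/1

Answer: 1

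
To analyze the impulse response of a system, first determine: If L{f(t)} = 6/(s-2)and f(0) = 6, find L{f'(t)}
L{f'(t)}=s·F(s) - f(0)=6s/(s-2)-6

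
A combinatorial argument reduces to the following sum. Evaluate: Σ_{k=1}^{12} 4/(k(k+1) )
Partial fractions: 4/(k(k + 1)) = 4/k - 4/(k + 1)
Telescoping sum: 4(1 - 1/13) = 4·12/13

Answer: 48/13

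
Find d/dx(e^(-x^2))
Chain rule: d/dx[e^u] = e^u · u' where u = -x^2
u' = -2x

Answer: -2x·e^(-x^2)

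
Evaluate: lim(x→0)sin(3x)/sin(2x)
sin(u) ≈ u for small u:
sin(3x)/sin(2x) ≈ 3x/(2x)=3/2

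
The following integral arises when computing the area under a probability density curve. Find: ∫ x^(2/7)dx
Power rule: ∫ x^(2/7) dx=x^(9/7)/(9/7) + C

Answer: (7/9)·x^(9/7) + C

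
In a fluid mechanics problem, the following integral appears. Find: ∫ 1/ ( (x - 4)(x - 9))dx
Partial fractions: 1/((x-4)(x-9))=A/(x-4)+B/(x-9)
A=-1/5, B=1/5
∫ [-1/5· 1/(x-4)+1/5· 1/(x-9)] dx
=(1/5)[ln|x-9| - ln|x-4|]+C

Answer: (1/5)·ln|(x-9)/(x-4)|+C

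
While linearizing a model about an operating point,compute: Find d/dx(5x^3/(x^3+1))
Quotient rule: (f/g)'=(f'g - fg')/g²
f=5x^3, f'=15x^2
g=x^3 + 1, g'=3x^2

Answer: (15x^2·(x^3 + 1) - 15x^5)/(x^3 + 1)²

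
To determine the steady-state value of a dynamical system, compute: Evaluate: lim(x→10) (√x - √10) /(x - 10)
Multiply by conjugate (√x + √10)/(√x + √10):
= (x - 10)/((x - 10)(√x + √10)) = 1/(√x + √10)
As x → 10: 1/(2√10)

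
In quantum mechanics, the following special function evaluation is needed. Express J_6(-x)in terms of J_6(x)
For integer n: J_n(-x) = (-1)^n J_n(x)
With n = 6: J_6(-x) = (-1)^6 J_6(x) = J_6(x)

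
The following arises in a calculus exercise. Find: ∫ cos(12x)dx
Using substitution u=12x: ∫ cos(u) du/12=sin(u)/12+C

Answer: (1/12)sin(12x)+C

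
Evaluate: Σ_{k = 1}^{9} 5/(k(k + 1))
Partial fractions: 5/(k(k + 1))=5/k - 5/(k + 1)
Telescoping sum: 5(1 - 1/10)=5·9/10

Answer: 9/2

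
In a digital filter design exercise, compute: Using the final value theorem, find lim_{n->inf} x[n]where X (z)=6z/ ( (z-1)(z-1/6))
Final value theorem: lim x[n] = lim_{z->1} (z-1) * X(z)
(z-1) * X(z) = 6z/(z-1/6)
As z->1: 6/(1 - 1/6) = 6/(5/6) = 36/5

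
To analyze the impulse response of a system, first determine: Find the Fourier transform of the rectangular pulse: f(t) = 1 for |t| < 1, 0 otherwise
F(omega) = integral from -1 to 1 of e^(-j*omega*t) dt
= 2*sin(1*omega)/omega = 2*sinc(1*omega/pi)

Answer: 2*sin(1*omega)/omega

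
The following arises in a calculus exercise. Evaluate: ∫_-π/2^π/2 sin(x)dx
Antiderivative: -cos(x)
Evaluate at bounds: [-cos(1·π/2)/1] - [-cos(1·-π/2)/1]
=(-(0) + (0))/1=0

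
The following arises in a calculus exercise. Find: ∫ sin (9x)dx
Using substitution u=9x: ∫ sin(u) du/9=-cos(u)/9+C

Answer: (-1/9)cos(9x)+C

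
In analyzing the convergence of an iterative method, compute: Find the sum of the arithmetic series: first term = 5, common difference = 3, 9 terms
Last term: a_n = 5 + (9 - 1)·3 = 29
Sum = n(a_1 + a_n)/2 = 9(5 + 29)/2 = 153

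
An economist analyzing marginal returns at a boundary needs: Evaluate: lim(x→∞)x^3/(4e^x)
Apply L'Hôpital 3 times (∞/∞ each time):
Eventually get 3!/(4e^x) → 0

Answer: 0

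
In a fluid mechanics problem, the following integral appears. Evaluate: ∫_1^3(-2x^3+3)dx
Step 1: Find antiderivative F(x)=(-1/2)x^4+3x
Step 2: F(3) - F(1)=-63/2 - (5/2)=-34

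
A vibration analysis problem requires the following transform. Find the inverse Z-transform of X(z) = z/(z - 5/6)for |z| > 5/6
Standard pair: z/(z-a) <-> a^n*u[n] for causal signals
With a = 5/6: x[n] = (5/6)^n*u[n]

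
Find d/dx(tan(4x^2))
Chain rule: d/dx[tan(u)]=sec²(u)·u' where u=4x^2
u'=8x

Answer: 8x·sec²(4x^2)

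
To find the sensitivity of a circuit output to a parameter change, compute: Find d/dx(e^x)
Chain rule: d/dx[e^u]=e^u · u' where u=x
u'=1

Answer: 1·e^x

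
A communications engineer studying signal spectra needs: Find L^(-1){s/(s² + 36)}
L^(-1){s/(s²+w²)} = cos(wt)
Here w = 6

Answer: cos(6t)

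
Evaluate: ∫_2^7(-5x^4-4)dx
Step 1: Find antiderivative F(x)=-x^5-4x
Step 2: F(7) - F(2)=-16835 - (-40)=-16795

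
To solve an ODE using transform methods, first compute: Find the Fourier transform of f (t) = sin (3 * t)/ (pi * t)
sin(W*t)/(pi*t)=(W/pi)*sinc(W*t/pi) is the impulse response of the ideal low-pass filter with cutoff W (here W=3).
Its Fourier transform is a rectangular function:
F(omega)=1 for |omega| < 3, 0 otherwise

Answer: rect(omega/6) [i.e., 1 for |omega| < 3, 0 otherwise]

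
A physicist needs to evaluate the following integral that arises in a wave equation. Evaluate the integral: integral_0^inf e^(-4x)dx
integral_0^inf e^(-4x) dx = [-1/4 * e^(-4x)]_0^inf
= 0 - (-1/4) = 1/4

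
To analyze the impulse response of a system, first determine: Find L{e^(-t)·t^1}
First shifting: L{e^(at)f(t)} = F(s-a)
L{t^1} = 1/s^2
Shift s → s + 1: 1/(s + 1)^2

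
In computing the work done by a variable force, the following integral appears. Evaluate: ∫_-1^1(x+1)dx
Step 1: Find antiderivative F(x) = (1/2)x^2+x
Step 2: F(1) - F(-1) = 3/2 - (-1/2) = 2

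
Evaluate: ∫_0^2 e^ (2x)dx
Antiderivative: (1/2)e^(2x)
Evaluate: (1/2)(e^4 - 1)

Answer: (e^4 - 1)/2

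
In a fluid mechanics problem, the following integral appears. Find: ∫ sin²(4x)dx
Using identity sin²(u) = (1 - cos(2u))/2:
∫ (1 - cos(8x))/2 dx = x/2 - sin(8x)/16+C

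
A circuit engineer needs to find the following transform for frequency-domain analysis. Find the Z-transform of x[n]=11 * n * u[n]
Z{n*u[n]} = z/(z-1)^2
By linearity: Z{11*n*u[n]} = 11z/(z-1)^2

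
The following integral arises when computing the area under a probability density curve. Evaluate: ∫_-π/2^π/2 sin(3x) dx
Antiderivative: -cos(3x)/3
Evaluate at bounds: [-cos(3·π/2)/3] - [-cos(3·-π/2)/3]
= (-(0)+(0))/3 = 0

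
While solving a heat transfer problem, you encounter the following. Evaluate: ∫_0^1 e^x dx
Antiderivative: e^x
Evaluate: (e^1-1)

Answer: e^1-1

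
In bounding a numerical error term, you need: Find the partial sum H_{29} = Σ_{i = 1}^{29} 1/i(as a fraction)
H_29=1 + 1/2 + 1/3 + ... + 1/29
=9227046511387/2329089562800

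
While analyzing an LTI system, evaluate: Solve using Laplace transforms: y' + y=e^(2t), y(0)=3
Take L: sY - 3 + Y=1/(s-2)
Y(s + 1)=1/(s-2) + 3
Y=1/((s-2)(s + 1)) + 3/(s + 1)
Partial fractions: 1/((s-2)(s + 1))=(1/3)/(s-2) - (1/3)/(s + 1)
So Y=(1/3)/(s-2) + (8/3)/(s + 1)
Inverse Laplace transform (L^(-1){1/(s-2)}=e^(2t), L^(-1){1/(s + 1)}=e^(-t)):

Answer: y(t)=(1/3)·e^(2t) + (8/3)·e^(-t)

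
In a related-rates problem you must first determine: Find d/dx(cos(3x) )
Chain rule: d/dx[cos(u)]=-sin(u)·u' where u=3x
u'=3

Answer: -3·sin(3x)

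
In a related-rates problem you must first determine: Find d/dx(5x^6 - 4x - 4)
Power rule: d/dx(ax^n) = n·a·x^(n-1)
Term by term: 30·x^5 - 4

Answer: 30x^5 - 4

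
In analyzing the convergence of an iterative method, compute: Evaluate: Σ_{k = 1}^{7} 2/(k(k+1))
Partial fractions: 2/(k(k+1)) = 2/k - 2/(k+1)
Telescoping sum: 2(1-1/8) = 2·7/8

Answer: 7/4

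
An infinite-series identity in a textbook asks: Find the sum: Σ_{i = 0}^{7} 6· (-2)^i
Geometric series: S=a(1 - r^n)/(1 - r)
a=6, r=-2, n=8
S=6(1 - 256)/3=-510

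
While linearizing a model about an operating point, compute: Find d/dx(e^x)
Chain rule: d/dx[e^u] = e^u · u' where u = x
u' = 1

Answer: 1·e^x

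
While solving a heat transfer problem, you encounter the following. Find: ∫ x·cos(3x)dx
By parts: u = x, dv = cos(3x) dx
du = dx, v = sin(3x)/3
= x·sin(3x)/3+cos(3x)/3²+C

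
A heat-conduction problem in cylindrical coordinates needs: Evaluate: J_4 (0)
J_n(0) = 0 for all n > 0 (Bessel function of first kind)
J_4(0) = 0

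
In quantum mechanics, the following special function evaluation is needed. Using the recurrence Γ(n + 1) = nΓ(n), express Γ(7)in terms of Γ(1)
Γ(7) = 6Γ(6) = 6·5Γ(5) = ... = 6!·Γ(1) = 720·Γ(1)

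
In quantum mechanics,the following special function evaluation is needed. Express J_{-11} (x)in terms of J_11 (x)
For integer n: J_{-n}(x) = (-1)^n J_n(x)
With n = 11: J_{-11}(x) = (-1)^11 J_11(x) = -J_11(x)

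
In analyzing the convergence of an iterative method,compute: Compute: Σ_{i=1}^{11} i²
Using formula: Σ i^2=n(n+1)(2n+1)/6=11·12·23/6=506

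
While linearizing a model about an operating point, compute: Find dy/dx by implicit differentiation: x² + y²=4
Differentiate both sides: 2x+2y·(dy/dx)=0
Solve: dy/dx=-2x/(2y)=-x/y

Answer: dy/dx=-x/y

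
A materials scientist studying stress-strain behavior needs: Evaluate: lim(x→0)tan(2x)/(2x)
tan(u) ≈ u for small u:
tan(2x)/(2x) ≈ 2x/(2x) = 2/2

Answer: 1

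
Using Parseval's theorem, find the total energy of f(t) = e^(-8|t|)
Parseval's theorem: E = integral |f(t)|^2 dt = (1/2pi) integral |F(omega)|^2 domega
E = integral_{-inf}^{inf} e^(-16|t|) dt = 2*integral_0^inf e^(-16t) dt = 2/(2*8) = 1/8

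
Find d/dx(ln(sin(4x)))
Chain rule: d/dx[ln(u)]=u'/u where u=sin(4x)
u'=4cos(4x)

Answer: (4cos(4x))/(sin(4x))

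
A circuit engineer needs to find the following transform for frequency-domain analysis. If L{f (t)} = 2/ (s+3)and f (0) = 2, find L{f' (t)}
L{f'(t)}=s·F(s) - f(0)=2s/(s+3)-2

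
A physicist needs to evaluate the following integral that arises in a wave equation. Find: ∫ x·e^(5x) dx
Integration by parts: u=x, dv=e^(5x) dx
du=dx, v=e^(5x)/5
=x·e^(5x)/5 - ∫ e^(5x)/5 dx
=x·e^(5x)/5 - e^(5x)/25 + C

Answer: e^(5x)(x/5 - 1/25) + C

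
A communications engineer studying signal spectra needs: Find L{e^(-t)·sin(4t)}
First shifting: L{e^(at)f(t)}=F(s-a)
L{sin(4t)}=4/(s² + 16)
Shift: 4/((s + 1)² + 16)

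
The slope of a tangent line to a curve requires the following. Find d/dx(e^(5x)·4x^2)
Product rule: (fg)' = f'g+fg'
f = e^(5x), f' = 5·e^(5x)
g = 4x^2, g' = 8x

Answer: 20·e^(5x)·x^2+8·e^(5x)·x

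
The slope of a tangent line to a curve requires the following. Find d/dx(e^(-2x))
Chain rule: d/dx[e^u] = e^u · u' where u = -2x
u' = -2

Answer: -2·e^(-2x)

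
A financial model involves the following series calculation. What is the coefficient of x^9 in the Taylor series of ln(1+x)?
ln(1 + x)=Σ (-1)^(n + 1) x^n/n
Coefficient of x^9=(-1)^10/9=1/9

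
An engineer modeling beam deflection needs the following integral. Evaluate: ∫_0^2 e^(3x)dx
Antiderivative: (1/3)e^(3x)
Evaluate: (1/3)(e^6-1)

Answer: (e^6-1)/3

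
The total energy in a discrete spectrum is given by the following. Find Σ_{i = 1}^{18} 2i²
= 2·n(n + 1)(2n + 1)/6 = 2·18·19·37/6 = 4218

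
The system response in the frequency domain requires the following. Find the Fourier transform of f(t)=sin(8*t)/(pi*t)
sin(W * t)/(pi * t)=(W/pi) * sinc(W * t/pi) is the impulse response of the ideal low-pass filter with cutoff W (here W=8).
Its Fourier transform is a rectangular function:
F(omega)=1 for |omega| < 8, 0 otherwise

Answer: rect(omega/16) [i.e., 1 for |omega| < 8, 0 otherwise]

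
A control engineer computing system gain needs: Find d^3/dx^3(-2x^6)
Apply power rule 3 times:
d^1: -12x^5
d^2: -60x^4
d^3: -240x^3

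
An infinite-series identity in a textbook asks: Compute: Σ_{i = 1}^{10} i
Using formula: Σ i^1 = n(n+1)/2 = 10·11/2 = 55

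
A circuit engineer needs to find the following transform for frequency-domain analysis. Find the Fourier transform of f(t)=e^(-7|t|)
Using the standard pair: F{e^(-a|t|)} = 2a/(a^2 + omega^2)
With a = 7: F(omega) = 14/(49 + omega^2)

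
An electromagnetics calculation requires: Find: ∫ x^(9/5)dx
Power rule: ∫ x^(9/5) dx=x^(14/5)/(14/5)+C

Answer: (5/14)·x^(14/5)+C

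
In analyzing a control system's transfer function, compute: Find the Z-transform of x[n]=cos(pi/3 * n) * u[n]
Z{cos(w0*n)*u[n]} = z(z - cos(w0))/(z^2 - 2z*cos(w0) + 1)
With w0 = pi/3: X(z) = z(z - cos(pi/3))/(z^2 - 2z*cos(pi/3) + 1)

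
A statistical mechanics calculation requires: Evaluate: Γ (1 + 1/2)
Γ(n + 1/2) = (2n)!√π/(4^n·n!)
= 2√π/(4·1) = (1/2)·√π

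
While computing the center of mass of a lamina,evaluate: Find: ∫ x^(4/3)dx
Power rule: ∫ x^(4/3) dx = x^(7/3)/(7/3) + C

Answer: (3/7)·x^(7/3) + C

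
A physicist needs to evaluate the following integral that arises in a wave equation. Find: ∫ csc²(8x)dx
Since d/dx[-cot(8x)]=8csc²(8x), integral=-cot(8x)/8 + C

Answer: (-1/8)cot(8x) + C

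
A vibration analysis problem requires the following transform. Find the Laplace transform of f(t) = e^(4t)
L{e^(at)}=1/(s-a)
L{e^(4t)}=1/(s-4)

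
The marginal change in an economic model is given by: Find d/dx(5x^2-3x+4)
Power rule: d/dx(ax^n) = n·a·x^(n-1)
Term by term: 10·x - 3

Answer: 10x - 3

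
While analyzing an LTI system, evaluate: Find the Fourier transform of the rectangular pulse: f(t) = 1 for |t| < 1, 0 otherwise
F(omega)=integral from -1 to 1 of e^(-j * omega * t) dt
=2 * sin(1 * omega)/omega=2 * sinc(1 * omega/pi)

Answer: 2 * sin(1 * omega)/omega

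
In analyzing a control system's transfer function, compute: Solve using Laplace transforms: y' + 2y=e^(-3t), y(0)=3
Take L: sY - 3+2Y = 1/(s+3)
Y(s+2) = 1/(s+3)+3
Y = 1/((s+3)(s+2))+3/(s+2)
Partial fractions: 1/((s+3)(s+2)) = -1/(s+3)+1/(s+2)
So Y = -1/(s+3)+4/(s+2)
Inverse Laplace transform (L^(-1){1/(s+3)} = e^(-3t), L^(-1){1/(s+2)} = e^(-2t)):

Answer: y(t) = -1·e^(-3t)+4·e^(-2t)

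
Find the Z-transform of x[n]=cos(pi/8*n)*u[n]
Z{cos(w0*n)*u[n]} = z(z - cos(w0))/(z^2-2z*cos(w0)+1)
With w0 = pi/8: X(z) = z(z - cos(pi/8))/(z^2-2z*cos(pi/8)+1)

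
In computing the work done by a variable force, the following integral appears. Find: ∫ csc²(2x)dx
Since d/dx[-cot(2x)]=2csc²(2x), integral=-cot(2x)/2+C

Answer: (-1/2)cot(2x)+C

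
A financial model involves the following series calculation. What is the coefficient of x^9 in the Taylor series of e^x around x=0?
Taylor series of e^x = Σ x^n/n!
Coefficient of x^9 = 1/9! = 1/362880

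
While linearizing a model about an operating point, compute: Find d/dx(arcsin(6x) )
d/dx[arcsin(u)] = u'/√(1-u²), u = 6x, u' = 6

Answer: 6/√(1 - 36x²)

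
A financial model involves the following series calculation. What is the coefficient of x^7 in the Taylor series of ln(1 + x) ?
ln(1+x) = Σ (-1)^(n+1) x^n/n
Coefficient of x^7 = (-1)^8/7 = 1/7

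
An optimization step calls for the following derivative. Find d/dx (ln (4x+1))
Chain rule: d/dx[ln(u)] = u'/u where u = 4x+1
u' = 4

Answer: (4)/(4x+1)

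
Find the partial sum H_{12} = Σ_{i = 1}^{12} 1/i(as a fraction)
H_12=1+1/2+1/3+...+1/12
=86021/27720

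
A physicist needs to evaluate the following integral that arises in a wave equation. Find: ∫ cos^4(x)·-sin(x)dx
Let u=cos(x), du=-sin(x) dx
∫ u^4 du=u^5/5+C

Answer: cos^5(x)/5+C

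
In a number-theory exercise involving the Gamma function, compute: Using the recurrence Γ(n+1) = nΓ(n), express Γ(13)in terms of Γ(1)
Γ(13)=12Γ(12)=12·11Γ(11)=...=12!·Γ(1)=479001600·Γ(1)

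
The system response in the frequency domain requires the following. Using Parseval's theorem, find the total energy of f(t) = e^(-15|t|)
Parseval's theorem: E=integral |f(t)|^2 dt=(1/2pi) integral |F(omega)|^2 domega
E=integral_{-inf}^{inf} e^(-30|t|) dt=2 * integral_0^inf e^(-30t) dt=2/(2 * 15)=1/15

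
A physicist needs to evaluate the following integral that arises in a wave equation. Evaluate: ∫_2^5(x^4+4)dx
Step 1: Find antiderivative F(x)=(1/5)x^5+4x
Step 2: F(5) - F(2)=645 - (72/5)=3153/5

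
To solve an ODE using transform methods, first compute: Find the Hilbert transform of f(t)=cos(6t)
The Hilbert transform shifts each frequency component by -pi/2.
H{cos(wt)}=sin(wt)
With w=6: H{cos(6t)}=sin(6t)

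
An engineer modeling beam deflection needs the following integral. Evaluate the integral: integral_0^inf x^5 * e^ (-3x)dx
This is a Gamma integral. Substitute u=3x (du=3 dx):
integral_0^inf x^5 * e^(-3x) dx=(1/3^6) integral_0^inf u^5 * e^(-u) du
=Gamma(6)/3^6=5!/3^6=120/729

Answer: 40/243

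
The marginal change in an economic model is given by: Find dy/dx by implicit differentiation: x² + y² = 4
Differentiate both sides: 2x + 2y·(dy/dx)=0
Solve: dy/dx=-2x/(2y)=-x/y

Answer: dy/dx=-x/y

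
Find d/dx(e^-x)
Chain rule: d/dx[e^u]=e^u · u' where u=-x
u'=-1

Answer: -1·e^-x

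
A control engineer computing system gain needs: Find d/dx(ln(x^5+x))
Chain rule: d/dx[ln(u)]=u'/u where u=x^5 + x
u'=5x^4 + 1

Answer: (5x^4 + 1)/(x^5 + x)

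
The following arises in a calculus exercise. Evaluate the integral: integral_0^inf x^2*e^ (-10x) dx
This is a Gamma integral. Substitute u=10x (du=10 dx):
integral_0^inf x^2 * e^(-10x) dx=(1/10^3) integral_0^inf u^2 * e^(-u) du
=Gamma(3)/10^3=2!/10^3=2/1000

Answer: 1/500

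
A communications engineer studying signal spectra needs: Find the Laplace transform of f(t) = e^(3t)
L{e^(at)}=1/(s-a)
L{e^(3t)}=1/(s-3)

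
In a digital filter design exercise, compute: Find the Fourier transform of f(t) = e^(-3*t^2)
The Fourier transform of a Gaussian e^(-a * t^2) is sqrt(pi/a) * e^(-omega^2/(4a)).
With a = 3: F(omega) = sqrt(pi/3) * e^(-omega^2/12)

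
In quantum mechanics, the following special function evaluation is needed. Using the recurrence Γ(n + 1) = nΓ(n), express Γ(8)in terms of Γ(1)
Γ(8)=7Γ(7)=7·6Γ(6)=...=7!·Γ(1)=5040·Γ(1)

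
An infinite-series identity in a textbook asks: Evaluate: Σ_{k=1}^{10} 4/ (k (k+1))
Partial fractions: 4/(k(k+1))=4/k - 4/(k+1)
Telescoping sum: 4(1-1/11)=4·10/11

Answer: 40/11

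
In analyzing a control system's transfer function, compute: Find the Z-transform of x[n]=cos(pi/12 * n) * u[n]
Z{cos(w0 * n) * u[n]} = z(z - cos(w0))/(z^2 - 2z * cos(w0) + 1)
With w0 = pi/12: X(z) = z(z - cos(pi/12))/(z^2 - 2z * cos(pi/12) + 1)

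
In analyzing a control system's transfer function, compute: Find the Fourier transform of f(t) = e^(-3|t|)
Using the standard pair: F{e^(-a|t|)} = 2a/(a^2 + omega^2)
With a = 3: F(omega) = 6/(9 + omega^2)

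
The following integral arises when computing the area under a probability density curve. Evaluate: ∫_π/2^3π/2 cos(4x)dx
Antiderivative: sin(4x)/4
Evaluate at bounds: [sin(4·3π/2)/4] - [sin(4·π/2)/4]
= ((0) - (0))/4 = 0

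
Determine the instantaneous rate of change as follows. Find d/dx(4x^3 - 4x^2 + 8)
Power rule: d/dx(ax^n) = n·a·x^(n-1)
Term by term: 12·x^2 - 8·x

Answer: 12x^2 - 8x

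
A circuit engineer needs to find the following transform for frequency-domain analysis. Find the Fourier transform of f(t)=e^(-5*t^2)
The Fourier transform of a Gaussian e^(-a*t^2) is sqrt(pi/a)*e^(-omega^2/(4a)).
With a = 5: F(omega) = sqrt(pi/5)*e^(-omega^2/20)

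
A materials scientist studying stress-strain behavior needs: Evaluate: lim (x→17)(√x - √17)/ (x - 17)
Multiply by conjugate (√x+√17)/(√x+√17):
= (x - 17)/((x - 17)(√x+√17)) = 1/(√x+√17)
As x → 17: 1/(2√17)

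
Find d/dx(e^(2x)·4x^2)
Product rule: (fg)'=f'g+fg'
f=e^(2x), f'=2·e^(2x)
g=4x^2, g'=8x

Answer: 8·e^(2x)·x^2+8·e^(2x)·x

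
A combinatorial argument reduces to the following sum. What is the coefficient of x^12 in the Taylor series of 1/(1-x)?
1/(1-x) = Σ x^n for |x|<1
All coefficients are 1

Answer: 1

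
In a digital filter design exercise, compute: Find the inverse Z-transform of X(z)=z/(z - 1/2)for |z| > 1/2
Standard pair: z/(z-a) <-> a^n*u[n] for causal signals
With a=1/2: x[n]=(1/2)^n*u[n]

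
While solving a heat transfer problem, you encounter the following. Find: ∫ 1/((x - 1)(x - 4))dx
Partial fractions: 1/((x-1)(x-4))=A/(x-1) + B/(x-4)
A=-1/3, B=1/3
∫ [-1/3· 1/(x-1) + 1/3· 1/(x-4)] dx
=(1/3)[ln|x-4| - ln|x-1|] + C

Answer: (1/3)·ln|(x-4)/(x-1)| + C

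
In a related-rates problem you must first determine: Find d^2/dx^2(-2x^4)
Apply power rule 2 times:
d^1: -8x^3
d^2: -24x^2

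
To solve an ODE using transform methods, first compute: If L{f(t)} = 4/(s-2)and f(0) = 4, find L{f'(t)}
L{f'(t)}=s·F(s) - f(0)=4s/(s-2)-4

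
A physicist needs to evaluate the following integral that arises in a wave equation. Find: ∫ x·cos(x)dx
By parts: u = x, dv = cos(x) dx
du = dx, v = sin(x)
= x·sin(x)+cos(x)+C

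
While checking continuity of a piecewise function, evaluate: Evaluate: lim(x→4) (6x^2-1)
Polynomial is continuous, so substitute x = 4:
6·4^2 - 1 = 95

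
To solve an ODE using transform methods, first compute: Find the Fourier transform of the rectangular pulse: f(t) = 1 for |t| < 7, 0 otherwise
F(omega) = integral from -7 to 7 of e^(-j*omega*t) dt
= 2*sin(7*omega)/omega = 14*sinc(7*omega/pi)

Answer: 2*sin(7*omega)/omega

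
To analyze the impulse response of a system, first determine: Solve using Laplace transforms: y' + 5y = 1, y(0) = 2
Take L of both sides: sY(s)-2+5Y(s) = 1/s
Y(s)(s+5) = 1/s+2
Y(s) = 1/(s(s+5))+2/(s+5)
Partial fractions: 1/(s(s+5)) = (1/5)/s - (1/5)/(s+5)
So Y(s) = (1/5)/s+(9/5)/(s+5)
Inverse transform (L^(-1){1/s} = 1, L^(-1){1/(s+5)} = e^(-5t)):

Answer: y(t) = 1/5+(9/5)·e^(-5t)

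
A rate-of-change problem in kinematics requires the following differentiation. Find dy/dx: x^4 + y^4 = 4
Differentiate: 4x^3 + 4y^3·(dy/dx)=0
dy/dx=-4x^3/(4y^3)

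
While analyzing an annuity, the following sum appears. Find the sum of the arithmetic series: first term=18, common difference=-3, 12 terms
Last term: a_n = 18 + (12 - 1)·-3 = -15
Sum = n(a_1 + a_n)/2 = 12(18 + (-15))/2 = 18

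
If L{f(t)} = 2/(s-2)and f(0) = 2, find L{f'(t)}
L{f'(t)} = s·F(s) - f(0) = 2s/(s-2) - 2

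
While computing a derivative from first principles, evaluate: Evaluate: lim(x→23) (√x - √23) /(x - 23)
Multiply by conjugate (√x+√23)/(√x+√23):
= (x - 23)/((x - 23)(√x+√23)) = 1/(√x+√23)
As x → 23: 1/(2√23)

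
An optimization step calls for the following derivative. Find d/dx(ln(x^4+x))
Chain rule: d/dx[ln(u)] = u'/u where u = x^4+x
u' = 4x^3+1

Answer: (4x^3+1)/(x^4+x)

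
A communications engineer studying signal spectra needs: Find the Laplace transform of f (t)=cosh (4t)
L{cosh(at)}=s/(s²-a²)
L{cosh(4t)}=s/(s²-16)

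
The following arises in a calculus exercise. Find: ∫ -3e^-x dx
Since d/dx[e^-x]=- e^-x, we get 3e^-x + C

Answer: 3e^-x + C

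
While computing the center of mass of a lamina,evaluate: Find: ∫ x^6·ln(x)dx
By parts: u = ln(x), dv = x^6 dx
du = 1/x dx, v = x^7/7
= x^7·ln(x)/7 - ∫ x^6/7 dx
= x^7·ln(x)/7 - x^7/49 + C

Answer: x^7(ln(x)/7 - 1/49) + C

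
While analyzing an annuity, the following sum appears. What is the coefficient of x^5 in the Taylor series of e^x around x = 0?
Taylor series of e^x=Σ x^n/n!
Coefficient of x^5=1/5!=1/120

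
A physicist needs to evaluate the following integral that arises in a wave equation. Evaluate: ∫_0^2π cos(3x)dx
Antiderivative: sin(3x)/3
Evaluate at bounds: [sin(3·2π)/3] - [sin(3·0)/3]
=((0) - (0))/3=0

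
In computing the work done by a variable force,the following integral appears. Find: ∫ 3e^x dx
Since d/dx[e^x] = +e^x, we get 3e^x+C

Answer: 3e^x+C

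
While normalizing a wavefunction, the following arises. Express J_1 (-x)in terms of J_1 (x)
For integer n: J_n(-x)=(-1)^n J_n(x)
With n=1: J_1(-x)=(-1)^1 J_1(x)=-J_1(x)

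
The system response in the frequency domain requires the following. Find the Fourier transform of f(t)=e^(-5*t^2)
The Fourier transform of a Gaussian e^(-a * t^2) is sqrt(pi/a) * e^(-omega^2/(4a)).
With a=5: F(omega)=sqrt(pi/5) * e^(-omega^2/20)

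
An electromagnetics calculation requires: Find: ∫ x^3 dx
Using power rule: ∫ x^3 dx = 1/4 x^4 + C = (1/4)x^4 + C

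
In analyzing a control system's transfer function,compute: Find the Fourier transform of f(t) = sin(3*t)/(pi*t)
sin(W*t)/(pi*t)=(W/pi)*sinc(W*t/pi) is the impulse response of the ideal low-pass filter with cutoff W (here W=3).
Its Fourier transform is a rectangular function:
F(omega)=1 for |omega| < 3, 0 otherwise

Answer: rect(omega/6) [i.e., 1 for |omega| < 3, 0 otherwise]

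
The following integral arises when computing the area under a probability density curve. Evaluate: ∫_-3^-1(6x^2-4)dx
Step 1: Find antiderivative F(x)=2x^3-4x
Step 2: F(-1) - F(-3)=2 - (-42)=44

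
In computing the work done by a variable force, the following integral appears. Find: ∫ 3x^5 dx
Using power rule: ∫ 3x^5 dx = 3/6 x^6 + C = (1/2)x^6 + C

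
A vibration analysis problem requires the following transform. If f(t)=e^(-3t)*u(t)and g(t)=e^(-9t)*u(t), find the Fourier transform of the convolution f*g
By the convolution theorem: F{f * g} = F(omega) * G(omega)
F(omega) = 1/(3 + j * omega), G(omega) = 1/(9 + j * omega)
F{f * g} = 1/((3 + j * omega)(9 + j * omega))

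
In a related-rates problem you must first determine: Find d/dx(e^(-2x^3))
Chain rule: d/dx[e^u]=e^u · u' where u=-2x^3
u'=-6x^2

Answer: -6x^2·e^(-2x^3)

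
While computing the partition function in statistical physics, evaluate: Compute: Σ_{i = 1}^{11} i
Using formula: Σ i^1 = n(n+1)/2 = 11·12/2 = 66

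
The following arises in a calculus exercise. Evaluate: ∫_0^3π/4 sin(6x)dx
Antiderivative: -cos(6x)/6
Evaluate at bounds: [-cos(6·3π/4)/6] - [-cos(6·0)/6]
= (-(0)+(1))/6 = 1/6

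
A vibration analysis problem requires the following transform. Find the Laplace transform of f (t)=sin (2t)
L{sin(wt)}=w/(s²+w²)
L{sin(2t)}=2/(s²+4)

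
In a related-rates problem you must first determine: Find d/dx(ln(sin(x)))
Chain rule: d/dx[ln(u)]=u'/u where u=sin(x)
u'=cos(x)

Answer: (cos(x))/(sin(x))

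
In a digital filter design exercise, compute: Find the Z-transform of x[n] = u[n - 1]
Using the time-shift property: Z{u[n-1]} = z^(-1) * z/(z-1)
= z^(0)/(z-1)

Answer: 1/(z-1)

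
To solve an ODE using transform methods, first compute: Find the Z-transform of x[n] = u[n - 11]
Using the time-shift property: Z{u[n-11]}=z^(-11)*z/(z-1)
=z^(-10)/(z-1)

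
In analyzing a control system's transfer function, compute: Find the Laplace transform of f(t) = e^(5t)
L{e^(at)}=1/(s-a)
L{e^(5t)}=1/(s-5)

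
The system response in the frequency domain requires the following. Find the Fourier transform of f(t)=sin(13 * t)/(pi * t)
sin(W*t)/(pi*t)=(W/pi)*sinc(W*t/pi) is the impulse response of the ideal low-pass filter with cutoff W (here W=13).
Its Fourier transform is a rectangular function:
F(omega)=1 for |omega| < 13, 0 otherwise

Answer: rect(omega/26) [i.e., 1 for |omega| < 13, 0 otherwise]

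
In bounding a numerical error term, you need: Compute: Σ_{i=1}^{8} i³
Using formula: Σ i^3 = [n(n+1)/2]² = [8·9/2]² = 1296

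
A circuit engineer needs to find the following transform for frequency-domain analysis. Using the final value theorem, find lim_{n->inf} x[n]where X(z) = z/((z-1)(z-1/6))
Final value theorem: lim x[n] = lim_{z->1} (z-1)*X(z)
(z-1)*X(z) = z/(z-1/6)
As z->1: 1/(1 - 1/6) = 1/(5/6) = 6/5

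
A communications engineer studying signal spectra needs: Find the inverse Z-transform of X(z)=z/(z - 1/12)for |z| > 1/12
Standard pair: z/(z-a) <-> a^n * u[n] for causal signals
With a=1/12: x[n]=(1/12)^n * u[n]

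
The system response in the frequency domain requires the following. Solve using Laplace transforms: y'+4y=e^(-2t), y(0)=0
Take L: sY - 0 + 4Y = 1/(s + 2)
Y(s + 4) = 1/(s + 2) + 0
Y = 1/((s + 2)(s + 4)) + 0/(s + 4)
Partial fractions: 1/((s + 2)(s + 4)) = (1/2)/(s + 2) - (1/2)/(s + 4)
So Y = (1/2)/(s + 2) - (1/2)/(s + 4)
Inverse Laplace transform (L^(-1){1/(s + 2)} = e^(-2t), L^(-1){1/(s + 4)} = e^(-4t)):

Answer: y(t) = (1/2)·e^(-2t) - (1/2)·e^(-4t)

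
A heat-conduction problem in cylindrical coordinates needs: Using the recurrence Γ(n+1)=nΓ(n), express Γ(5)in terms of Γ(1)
Γ(5) = 4Γ(4) = 4·3Γ(3) = ... = 4!·Γ(1) = 24·Γ(1)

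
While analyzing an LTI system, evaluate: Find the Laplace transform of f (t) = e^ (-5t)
L{e^(at)} = 1/(s-a)
L{e^(-5t)} = 1/(s+5)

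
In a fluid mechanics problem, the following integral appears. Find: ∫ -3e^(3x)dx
Since d/dx[e^(3x)] = 3e^(3x), we get -1 e^(3x) + C

Answer: -e^(3x) + C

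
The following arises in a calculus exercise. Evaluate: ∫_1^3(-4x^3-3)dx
Step 1: Find antiderivative F(x) = -x^4 - 3x
Step 2: F(3) - F(1) = -90 - (-4) = -86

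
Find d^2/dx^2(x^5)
Apply power rule 2 times:
d^1: 5x^4
d^2: 20x^3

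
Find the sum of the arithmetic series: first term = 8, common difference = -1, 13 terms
Last term: a_n = 8+(13-1)·-1 = -4
Sum = n(a_1+a_n)/2 = 13(8+(-4))/2 = 26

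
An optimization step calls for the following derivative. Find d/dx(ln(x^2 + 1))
Chain rule: d/dx[ln(u)] = u'/u where u = x^2+1
u' = 2x

Answer: (2x)/(x^2+1)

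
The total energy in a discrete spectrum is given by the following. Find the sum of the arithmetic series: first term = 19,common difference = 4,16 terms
Last term: a_n=19+(16-1)·4=79
Sum=n(a_1+a_n)/2=16(19+79)/2=784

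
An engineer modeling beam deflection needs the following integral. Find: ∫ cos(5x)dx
Using substitution u=5x: ∫ cos(u) du/5=sin(u)/5+C

Answer: (1/5)sin(5x)+C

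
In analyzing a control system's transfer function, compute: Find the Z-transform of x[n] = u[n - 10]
Using the time-shift property: Z{u[n-10]} = z^(-10) * z/(z-1)
= z^(-9)/(z-1)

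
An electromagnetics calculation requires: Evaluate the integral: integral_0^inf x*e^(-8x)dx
This is a Gamma integral. Substitute u=8x (du=8 dx):
integral_0^inf x*e^(-8x) dx=(1/8^2) integral_0^inf u^1*e^(-u) du
=Gamma(2)/8^2=1!/8^2=1/64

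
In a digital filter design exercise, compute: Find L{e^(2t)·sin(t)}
First shifting: L{e^(at)f(t)}=F(s-a)
L{sin(t)}=1/(s² + 1)
Shift: 1/((s-2)² + 1)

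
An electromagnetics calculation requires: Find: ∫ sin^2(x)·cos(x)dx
Let u = sin(x), du = cos(x) dx
∫ u^2 du = u^3/3 + C

Answer: sin^3(x)/3 + C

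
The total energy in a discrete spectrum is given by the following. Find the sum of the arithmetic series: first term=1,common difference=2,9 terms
Last term: a_n = 1+(9-1)·2 = 17
Sum = n(a_1+a_n)/2 = 9(1+17)/2 = 81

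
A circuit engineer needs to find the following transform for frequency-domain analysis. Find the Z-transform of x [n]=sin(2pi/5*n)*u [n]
Z{sin(w0*n)*u[n]}=z*sin(w0)/(z^2 - 2z*cos(w0) + 1)
With w0=2pi/5: X(z)=z*sin(2pi/5)/(z^2 - 2z*cos(2pi/5) + 1)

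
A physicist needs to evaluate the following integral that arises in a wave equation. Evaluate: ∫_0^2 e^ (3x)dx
Antiderivative: (1/3)e^(3x)
Evaluate: (1/3)(e^6-1)

Answer: (e^6-1)/3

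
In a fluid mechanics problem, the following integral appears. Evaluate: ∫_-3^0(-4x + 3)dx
Step 1: Find antiderivative F(x)=-2x^2+3x
Step 2: F(0) - F(-3)=0 - (-27)=27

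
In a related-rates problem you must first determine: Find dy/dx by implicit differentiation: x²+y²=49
Differentiate both sides: 2x + 2y·(dy/dx)=0
Solve: dy/dx=-2x/(2y)=-x/y

Answer: dy/dx=-x/y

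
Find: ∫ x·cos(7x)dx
By parts: u=x, dv=cos(7x) dx
du=dx, v=sin(7x)/7
=x·sin(7x)/7+cos(7x)/7²+C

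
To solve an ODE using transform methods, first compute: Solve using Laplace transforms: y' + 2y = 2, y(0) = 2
Take L of both sides: sY(s)-2+2Y(s)=2/s
Y(s)(s+2)=2/s+2
Y(s)=2/(s(s+2))+2/(s+2)
Partial fractions: 2/(s(s+2))=1/s - 1/(s+2)
So Y(s)=1/s+1/(s+2)
Inverse transform (L^(-1){1/s}=1, L^(-1){1/(s+2)}=e^(-2t)):

Answer: y(t)=1+e^(-2t)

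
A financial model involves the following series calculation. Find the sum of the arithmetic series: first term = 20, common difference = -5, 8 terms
Last term: a_n=20 + (8 - 1)·-5=-15
Sum=n(a_1 + a_n)/2=8(20 + (-15))/2=20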